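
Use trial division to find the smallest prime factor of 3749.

3749 is odd.
Digit sum 23, not divisible by 3.
Ends in 9: not divisible by 5.
7: 3749 = 7·535 + 4
11: 3749 = 11·340 + 9
13: 3749 = 13·288 + 5
17: 3749 = 17·220 + 9
19: 3749 = 19·197 + 6
23: 3749 = 23·163

23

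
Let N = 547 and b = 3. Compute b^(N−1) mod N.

1

3^1 ≡ 3 (mod 547)
3^2 ≡ 3^2 = 9 ≡ 9 (mod 547)
3^4 ≡ 9^2 = 81 ≡ 81 (mod 547)
3^8 ≡ 81^2 = 6561 ≡ 544 (mod 547)
3^16 ≡ 544^2 = 295936 ≡ 9 (mod 547)
3^32 ≡ 9^2 = 81 ≡ 81 (mod 547)
3^64 ≡ 81^2 = 6561 ≡ 544 (mod 547)
3^128 ≡ 544^2 = 295936 ≡ 9 (mod 547)
3^256 ≡ 9^2 = 81 ≡ 81 (mod 547)
3^512 ≡ 81^2 = 6561 ≡ 544 (mod 547)
546 = 512 + 32 + 2 in binary powers of 2.
So 3^546 ≡ 544 · 81 · 9 ≡ 1 (mod 547).
Since the result is 1, base 3 gives no evidence that 547 is composite.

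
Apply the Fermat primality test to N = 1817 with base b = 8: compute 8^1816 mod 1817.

8^1 ≡ 8 (mod 1817)
8^2 ≡ 8^2 = 64 ≡ 64 (mod 1817)
8^4 ≡ 64^2 = 4096 ≡ 462 (mod 1817)
8^8 ≡ 462^2 = 213444 ≡ 855 (mod 1817)
8^16 ≡ 855^2 = 731025 ≡ 591 (mod 1817)
8^32 ≡ 591^2 = 349281 ≡ 417 (mod 1817)
8^64 ≡ 417^2 = 173889 ≡ 1274 (mod 1817)
8^128 ≡ 1274^2 = 1623076 ≡ 495 (mod 1817)
8^256 ≡ 495^2 = 245025 ≡ 1547 (mod 1817)
8^512 ≡ 1547^2 = 2393209 ≡ 220 (mod 1817)
8^1024 ≡ 220^2 = 48400 ≡ 1158 (mod 1817)
1816 = 1024 + 512 + 256 + 16 + 8 in binary powers of 2.
So 8^1816 ≡ 1158 · 220 · 1547 · 591 · 855 ≡ 836 (mod 1817).
Since 836 ≠ 1, base 8 is a Fermat witness: 1817 is composite.

836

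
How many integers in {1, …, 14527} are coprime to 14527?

14256

Factor: 14527 = 73 · 199.
φ(14527) = (73−1) · (199−1) = 72 · 198 = 14256.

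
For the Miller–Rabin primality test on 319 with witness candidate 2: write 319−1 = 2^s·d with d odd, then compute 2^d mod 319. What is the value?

171

319 − 1 = 318 = 2^1 · 159, so d = 159.
2^1 ≡ 2 (mod 319)
2^2 ≡ 2^2 = 4 ≡ 4 (mod 319)
2^4 ≡ 4^2 = 16 ≡ 16 (mod 319)
2^8 ≡ 16^2 = 256 ≡ 256 (mod 319)
2^16 ≡ 256^2 = 65536 ≡ 141 (mod 319)
2^32 ≡ 141^2 = 19881 ≡ 103 (mod 319)
2^64 ≡ 103^2 = 10609 ≡ 82 (mod 319)
2^128 ≡ 82^2 = 6724 ≡ 25 (mod 319)
159 = 128 + 16 + 8 + 4 + 2 + 1 in binary powers of 2.
So 2^159 ≡ 25 · 141 · 256 · 16 · 4 · 2 ≡ 171 (mod 319).
Squaring chain: 171; never reaches −1, so base 2 is a Miller–Rabin witness that 319 is composite.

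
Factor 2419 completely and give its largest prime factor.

2419 = 41 · 59
59 is prime.
So 2419 = 41 · 59; the largest prime factor is 59.

59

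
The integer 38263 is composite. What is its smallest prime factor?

83

38263 is odd.
Digit sum 22, not divisible by 3.
Ends in 3: not divisible by 5.
7: 38263 = 7·5466 + 1
11: 38263 = 11·3478 + 5
13: 38263 = 13·2943 + 4
17: 38263 = 17·2250 + 13
19: 38263 = 19·2013 + 16
23: 38263 = 23·1663 + 14
29: 38263 = 29·1319 + 12
31: 38263 = 31·1234 + 9
37: 38263 = 37·1034 + 5
41: 38263 = 41·933 + 10
43: 38263 = 43·889 + 36
47: 38263 = 47·814 + 5
53: 38263 = 53·721 + 50
59: 38263 = 59·648 + 31
61: 38263 = 61·627 + 16
67: 38263 = 67·571 + 6
71: 38263 = 71·538 + 65
73: 38263 = 73·524 + 11
79: 38263 = 79·484 + 27
83: 38263 = 83·461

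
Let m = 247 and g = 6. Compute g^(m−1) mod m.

64

6^1 ≡ 6 (mod 247)
6^2 ≡ 6^2 = 36 ≡ 36 (mod 247)
6^4 ≡ 36^2 = 1296 ≡ 61 (mod 247)
6^8 ≡ 61^2 = 3721 ≡ 16 (mod 247)
6^16 ≡ 16^2 = 256 ≡ 9 (mod 247)
6^32 ≡ 9^2 = 81 ≡ 81 (mod 247)
6^64 ≡ 81^2 = 6561 ≡ 139 (mod 247)
6^128 ≡ 139^2 = 19321 ≡ 55 (mod 247)
246 = 128 + 64 + 32 + 16 + 4 + 2 in binary powers of 2.
So 6^246 ≡ 55 · 139 · 81 · 9 · 61 · 36 ≡ 64 (mod 247).
Since 64 ≠ 1, base 6 is a Fermat witness: 247 is composite.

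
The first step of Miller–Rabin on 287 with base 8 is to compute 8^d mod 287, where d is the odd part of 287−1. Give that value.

225

287 − 1 = 286 = 2^1 · 143, so d = 143.
8^1 ≡ 8 (mod 287)
8^2 ≡ 8^2 = 64 ≡ 64 (mod 287)
8^4 ≡ 64^2 = 4096 ≡ 78 (mod 287)
8^8 ≡ 78^2 = 6084 ≡ 57 (mod 287)
8^16 ≡ 57^2 = 3249 ≡ 92 (mod 287)
8^32 ≡ 92^2 = 8464 ≡ 141 (mod 287)
8^64 ≡ 141^2 = 19881 ≡ 78 (mod 287)
8^128 ≡ 78^2 = 6084 ≡ 57 (mod 287)
143 = 128 + 8 + 4 + 2 + 1 in binary powers of 2.
So 8^143 ≡ 57 · 57 · 78 · 64 · 8 ≡ 225 (mod 287).
Squaring chain: 225; never reaches −1, so base 8 is a Miller–Rabin witness that 287 is composite.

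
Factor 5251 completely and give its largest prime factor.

5251 = 59 · 89
89 is prime.
So 5251 = 59 · 89; the largest prime factor is 89.

89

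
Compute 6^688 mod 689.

6^1 ≡ 6 (mod 689)
6^2 ≡ 6^2 = 36 ≡ 36 (mod 689)
6^4 ≡ 36^2 = 1296 ≡ 607 (mod 689)
6^8 ≡ 607^2 = 368449 ≡ 523 (mod 689)
6^16 ≡ 523^2 = 273529 ≡ 685 (mod 689)
6^32 ≡ 685^2 = 469225 ≡ 16 (mod 689)
6^64 ≡ 16^2 = 256 ≡ 256 (mod 689)
6^128 ≡ 256^2 = 65536 ≡ 81 (mod 689)
6^256 ≡ 81^2 = 6561 ≡ 360 (mod 689)
6^512 ≡ 360^2 = 129600 ≡ 68 (mod 689)
688 = 512 + 128 + 32 + 16 in binary powers of 2.
So 6^688 ≡ 68 · 81 · 16 · 685 ≡ 256 (mod 689).
Since 256 ≠ 1, base 6 is a Fermat witness: 689 is composite.

256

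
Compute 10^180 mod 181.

10^1 ≡ 10 (mod 181)
10^2 ≡ 10^2 = 100 ≡ 100 (mod 181)
10^4 ≡ 100^2 = 10000 ≡ 45 (mod 181)
10^8 ≡ 45^2 = 2025 ≡ 34 (mod 181)
10^16 ≡ 34^2 = 1156 ≡ 70 (mod 181)
10^32 ≡ 70^2 = 4900 ≡ 13 (mod 181)
10^64 ≡ 13^2 = 169 ≡ 169 (mod 181)
10^128 ≡ 169^2 = 28561 ≡ 144 (mod 181)
180 = 128 + 32 + 16 + 4 in binary powers of 2.
So 10^180 ≡ 144 · 13 · 70 · 45 ≡ 1 (mod 181).
Since the result is 1, base 10 gives no evidence that 181 is composite.

1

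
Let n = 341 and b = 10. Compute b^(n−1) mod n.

67

10^1 ≡ 10 (mod 341)
10^2 ≡ 10^2 = 100 ≡ 100 (mod 341)
10^4 ≡ 100^2 = 10000 ≡ 111 (mod 341)
10^8 ≡ 111^2 = 12321 ≡ 45 (mod 341)
10^16 ≡ 45^2 = 2025 ≡ 320 (mod 341)
10^32 ≡ 320^2 = 102400 ≡ 100 (mod 341)
10^64 ≡ 100^2 = 10000 ≡ 111 (mod 341)
10^128 ≡ 111^2 = 12321 ≡ 45 (mod 341)
10^256 ≡ 45^2 = 2025 ≡ 320 (mod 341)
340 = 256 + 64 + 16 + 4 in binary powers of 2.
So 10^340 ≡ 320 · 111 · 320 · 111 ≡ 67 (mod 341).
Since 67 ≠ 1, base 10 is a Fermat witness: 341 is composite.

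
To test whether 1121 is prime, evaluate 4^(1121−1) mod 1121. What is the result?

4^1 ≡ 4 (mod 1121)
4^2 ≡ 4^2 = 16 ≡ 16 (mod 1121)
4^4 ≡ 16^2 = 256 ≡ 256 (mod 1121)
4^8 ≡ 256^2 = 65536 ≡ 518 (mod 1121)
4^16 ≡ 518^2 = 268324 ≡ 405 (mod 1121)
4^32 ≡ 405^2 = 164025 ≡ 359 (mod 1121)
4^64 ≡ 359^2 = 128881 ≡ 1087 (mod 1121)
4^128 ≡ 1087^2 = 1181569 ≡ 35 (mod 1121)
4^256 ≡ 35^2 = 1225 ≡ 104 (mod 1121)
4^512 ≡ 104^2 = 10816 ≡ 727 (mod 1121)
4^1024 ≡ 727^2 = 528529 ≡ 538 (mod 1121)
1120 = 1024 + 64 + 32 in binary powers of 2.
So 4^1120 ≡ 538 · 1087 · 359 ≡ 1111 (mod 1121).
Since 1111 ≠ 1, base 4 is a Fermat witness: 1121 is composite.

1111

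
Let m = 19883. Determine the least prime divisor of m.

19883 is odd.
Digit sum 29, not divisible by 3.
Ends in 3: not divisible by 5.
7: 19883 = 7·2840 + 3
11: 19883 = 11·1807 + 6
13: 19883 = 13·1529 + 6
17: 19883 = 17·1169 + 10
19: 19883 = 19·1046 + 9
23: 19883 = 23·864 + 11
29: 19883 = 29·685 + 18
31: 19883 = 31·641 + 12
37: 19883 = 37·537 + 14
41: 19883 = 41·484 + 39
43: 19883 = 43·462 + 17
47: 19883 = 47·423 + 2
53: 19883 = 53·375 + 8
59: 19883 = 59·337

59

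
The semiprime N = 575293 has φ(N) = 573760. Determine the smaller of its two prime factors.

φ(n) = (p−1)(q−1) = n − (p+q) + 1, so p + q = 575293 − 573760 + 1 = 1534.
p and q are the roots of t² − 1534t + 575293 = 0.
Discriminant: 1534² − 4·575293 = 2353156 − 2301172 = 51984; √51984 = 228.
q = (1534 − 228)/2 = 653, p = (1534 + 228)/2 = 881.
Check: 653 · 881 = 575293.

653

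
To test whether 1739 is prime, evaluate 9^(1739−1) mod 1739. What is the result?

638

9^1 ≡ 9 (mod 1739)
9^2 ≡ 9^2 = 81 ≡ 81 (mod 1739)
9^4 ≡ 81^2 = 6561 ≡ 1344 (mod 1739)
9^8 ≡ 1344^2 = 1806336 ≡ 1254 (mod 1739)
9^16 ≡ 1254^2 = 1572516 ≡ 460 (mod 1739)
9^32 ≡ 460^2 = 211600 ≡ 1181 (mod 1739)
9^64 ≡ 1181^2 = 1394761 ≡ 83 (mod 1739)
9^128 ≡ 83^2 = 6889 ≡ 1672 (mod 1739)
9^256 ≡ 1672^2 = 2795584 ≡ 1011 (mod 1739)
9^512 ≡ 1011^2 = 1022121 ≡ 1328 (mod 1739)
9^1024 ≡ 1328^2 = 1763584 ≡ 238 (mod 1739)
1738 = 1024 + 512 + 128 + 64 + 8 + 2 in binary powers of 2.
So 9^1738 ≡ 238 · 1328 · 1672 · 83 · 1254 · 81 ≡ 638 (mod 1739).
Since 638 ≠ 1, base 9 is a Fermat witness: 1739 is composite.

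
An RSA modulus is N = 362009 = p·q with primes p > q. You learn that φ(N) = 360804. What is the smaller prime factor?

563

φ(n) = (p−1)(q−1) = n − (p+q) + 1, so p + q = 362009 − 360804 + 1 = 1206.
p and q are the roots of t² − 1206t + 362009 = 0.
Discriminant: 1206² − 4·362009 = 1454436 − 1448036 = 6400; √6400 = 80.
q = (1206 − 80)/2 = 563, p = (1206 + 80)/2 = 643.
Check: 563 · 643 = 362009.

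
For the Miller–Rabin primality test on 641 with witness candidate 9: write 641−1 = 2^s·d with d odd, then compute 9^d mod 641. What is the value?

641 − 1 = 640 = 2^7 · 5, so d = 5.
9^1 ≡ 9 (mod 641)
9^2 ≡ 9^2 = 81 ≡ 81 (mod 641)
9^4 ≡ 81^2 = 6561 ≡ 151 (mod 641)
5 = 4 + 1 in binary powers of 2.
So 9^5 ≡ 151 · 9 ≡ 77 (mod 641).
Squaring chain: 77 → 160 → 601 → 318 → 487 → 640 → 1; reaches −1, so base 9 does not prove 641 composite.

77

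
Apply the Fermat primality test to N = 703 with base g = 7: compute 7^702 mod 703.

7^1 ≡ 7 (mod 703)
7^2 ≡ 7^2 = 49 ≡ 49 (mod 703)
7^4 ≡ 49^2 = 2401 ≡ 292 (mod 703)
7^8 ≡ 292^2 = 85264 ≡ 201 (mod 703)
7^16 ≡ 201^2 = 40401 ≡ 330 (mod 703)
7^32 ≡ 330^2 = 108900 ≡ 638 (mod 703)
7^64 ≡ 638^2 = 407044 ≡ 7 (mod 703)
7^128 ≡ 7^2 = 49 ≡ 49 (mod 703)
7^256 ≡ 49^2 = 2401 ≡ 292 (mod 703)
7^512 ≡ 292^2 = 85264 ≡ 201 (mod 703)
702 = 512 + 128 + 32 + 16 + 8 + 4 + 2 in binary powers of 2.
So 7^702 ≡ 201 · 49 · 638 · 330 · 201 · 292 · 49 ≡ 1 (mod 703).
Since the result is 1, base 7 gives no evidence that 703 is composite.

1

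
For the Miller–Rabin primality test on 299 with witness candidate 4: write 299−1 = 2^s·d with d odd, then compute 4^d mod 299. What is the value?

299 − 1 = 298 = 2^1 · 149, so d = 149.
4^1 ≡ 4 (mod 299)
4^2 ≡ 4^2 = 16 ≡ 16 (mod 299)
4^4 ≡ 16^2 = 256 ≡ 256 (mod 299)
4^8 ≡ 256^2 = 65536 ≡ 55 (mod 299)
4^16 ≡ 55^2 = 3025 ≡ 35 (mod 299)
4^32 ≡ 35^2 = 1225 ≡ 29 (mod 299)
4^64 ≡ 29^2 = 841 ≡ 243 (mod 299)
4^128 ≡ 243^2 = 59049 ≡ 146 (mod 299)
149 = 128 + 16 + 4 + 1 in binary powers of 2.
So 4^149 ≡ 146 · 35 · 256 · 4 ≡ 140 (mod 299).
Squaring chain: 140; never reaches −1, so base 4 is a Miller–Rabin witness that 299 is composite.

140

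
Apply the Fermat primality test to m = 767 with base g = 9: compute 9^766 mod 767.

607

9^1 ≡ 9 (mod 767)
9^2 ≡ 9^2 = 81 ≡ 81 (mod 767)
9^4 ≡ 81^2 = 6561 ≡ 425 (mod 767)
9^8 ≡ 425^2 = 180625 ≡ 380 (mod 767)
9^16 ≡ 380^2 = 144400 ≡ 204 (mod 767)
9^32 ≡ 204^2 = 41616 ≡ 198 (mod 767)
9^64 ≡ 198^2 = 39204 ≡ 87 (mod 767)
9^128 ≡ 87^2 = 7569 ≡ 666 (mod 767)
9^256 ≡ 666^2 = 443556 ≡ 230 (mod 767)
9^512 ≡ 230^2 = 52900 ≡ 744 (mod 767)
766 = 512 + 128 + 64 + 32 + 16 + 8 + 4 + 2 in binary powers of 2.
So 9^766 ≡ 744 · 666 · 87 · 198 · 204 · 380 · 425 · 81 ≡ 607 (mod 767).
Since 607 ≠ 1, base 9 is a Fermat witness: 767 is composite.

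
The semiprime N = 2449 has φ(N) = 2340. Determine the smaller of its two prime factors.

φ(n) = (p−1)(q−1) = n − (p+q) + 1, so p + q = 2449 − 2340 + 1 = 110.
p and q are the roots of t² − 110t + 2449 = 0.
Discriminant: 110² − 4·2449 = 12100 − 9796 = 2304; √2304 = 48.
q = (110 − 48)/2 = 31, p = (110 + 48)/2 = 79.
Check: 31 · 79 = 2449.

31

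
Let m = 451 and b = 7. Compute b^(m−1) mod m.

419

7^1 ≡ 7 (mod 451)
7^2 ≡ 7^2 = 49 ≡ 49 (mod 451)
7^4 ≡ 49^2 = 2401 ≡ 146 (mod 451)
7^8 ≡ 146^2 = 21316 ≡ 119 (mod 451)
7^16 ≡ 119^2 = 14161 ≡ 180 (mod 451)
7^32 ≡ 180^2 = 32400 ≡ 379 (mod 451)
7^64 ≡ 379^2 = 143641 ≡ 223 (mod 451)
7^128 ≡ 223^2 = 49729 ≡ 119 (mod 451)
7^256 ≡ 119^2 = 14161 ≡ 180 (mod 451)
450 = 256 + 128 + 64 + 2 in binary powers of 2.
So 7^450 ≡ 180 · 119 · 223 · 49 ≡ 419 (mod 451).
Since 419 ≠ 1, base 7 is a Fermat witness: 451 is composite.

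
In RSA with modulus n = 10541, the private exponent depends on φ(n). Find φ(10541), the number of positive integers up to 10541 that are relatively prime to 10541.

10332

Factor: 10541 = 83 · 127.
φ(10541) = (83−1) · (127−1) = 82 · 126 = 10332.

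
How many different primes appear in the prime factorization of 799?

2

799 = 17 · 47
799 = 17 · 47, which has 2 distinct prime factors.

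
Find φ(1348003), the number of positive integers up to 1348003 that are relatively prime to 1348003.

Factor: 1348003 = 83 · 109 · 149.
φ(1348003) = (83−1) · (109−1) · (149−1) = 82 · 108 · 148 = 1310688.

1310688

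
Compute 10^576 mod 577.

1

10^1 ≡ 10 (mod 577)
10^2 ≡ 10^2 = 100 ≡ 100 (mod 577)
10^4 ≡ 100^2 = 10000 ≡ 191 (mod 577)
10^8 ≡ 191^2 = 36481 ≡ 130 (mod 577)
10^16 ≡ 130^2 = 16900 ≡ 167 (mod 577)
10^32 ≡ 167^2 = 27889 ≡ 193 (mod 577)
10^64 ≡ 193^2 = 37249 ≡ 321 (mod 577)
10^128 ≡ 321^2 = 103041 ≡ 335 (mod 577)
10^256 ≡ 335^2 = 112225 ≡ 287 (mod 577)
10^512 ≡ 287^2 = 82369 ≡ 435 (mod 577)
576 = 512 + 64 in binary powers of 2.
So 10^576 ≡ 435 · 321 ≡ 1 (mod 577).
Since the result is 1, base 10 gives no evidence that 577 is composite.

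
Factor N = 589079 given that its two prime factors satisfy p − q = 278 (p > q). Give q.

641

Since p = q + 278, we have 589079 = q(q + 278), so q² + 278q − 589079 = 0.
Discriminant: 278² + 4·589079 = 77284 + 2356316 = 2433600; √2433600 = 1560.
q = (−278 + 1560)/2 = 641, and p = q + 278 = 919.
Check: 641 · 919 = 589079.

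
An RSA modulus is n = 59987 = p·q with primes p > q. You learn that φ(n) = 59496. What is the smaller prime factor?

223

φ(n) = (p−1)(q−1) = n − (p+q) + 1, so p + q = 59987 − 59496 + 1 = 492.
p and q are the roots of t² − 492t + 59987 = 0.
Discriminant: 492² − 4·59987 = 242064 − 239948 = 2116; √2116 = 46.
q = (492 − 46)/2 = 223, p = (492 + 46)/2 = 269.
Check: 223 · 269 = 59987.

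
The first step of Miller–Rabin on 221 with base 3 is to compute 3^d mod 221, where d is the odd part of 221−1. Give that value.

221 − 1 = 220 = 2^2 · 55, so d = 55.
3^1 ≡ 3 (mod 221)
3^2 ≡ 3^2 = 9 ≡ 9 (mod 221)
3^4 ≡ 9^2 = 81 ≡ 81 (mod 221)
3^8 ≡ 81^2 = 6561 ≡ 152 (mod 221)
3^16 ≡ 152^2 = 23104 ≡ 120 (mod 221)
3^32 ≡ 120^2 = 14400 ≡ 35 (mod 221)
55 = 32 + 16 + 4 + 2 + 1 in binary powers of 2.
So 3^55 ≡ 35 · 120 · 81 · 9 · 3 ≡ 198 (mod 221).
Squaring chain: 198 → 87; never reaches −1, so base 3 is a Miller–Rabin witness that 221 is composite.

198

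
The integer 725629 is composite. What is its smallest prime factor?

725629 is odd.
Digit sum 31, not divisible by 3.
Ends in 9: not divisible by 5.
7: 725629 = 7·103661 + 2
11: 725629 = 11·65966 + 3
13: 725629 = 13·55817 + 8
17: 725629 = 17·42684 + 1
19: 725629 = 19·38191

19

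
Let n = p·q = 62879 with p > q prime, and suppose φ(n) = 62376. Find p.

φ(n) = (p−1)(q−1) = n − (p+q) + 1, so p + q = 62879 − 62376 + 1 = 504.
p and q are the roots of t² − 504t + 62879 = 0.
Discriminant: 504² − 4·62879 = 254016 − 251516 = 2500; √2500 = 50.
q = (504 − 50)/2 = 227, p = (504 + 50)/2 = 277.
Check: 227 · 277 = 62879.

277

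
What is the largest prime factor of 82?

82 = 2 · 41
41 is prime.
So 82 = 2 · 41; the largest prime factor is 41.

41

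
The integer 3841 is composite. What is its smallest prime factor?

23

3841 is odd.
Digit sum 16, not divisible by 3.
Ends in 1: not divisible by 5.
7: 3841 = 7·548 + 5
11: 3841 = 11·349 + 2
13: 3841 = 13·295 + 6
17: 3841 = 17·225 + 16
19: 3841 = 19·202 + 3
23: 3841 = 23·167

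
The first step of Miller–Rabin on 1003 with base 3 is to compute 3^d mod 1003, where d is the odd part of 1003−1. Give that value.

838

1003 − 1 = 1002 = 2^1 · 501, so d = 501.
3^1 ≡ 3 (mod 1003)
3^2 ≡ 3^2 = 9 ≡ 9 (mod 1003)
3^4 ≡ 9^2 = 81 ≡ 81 (mod 1003)
3^8 ≡ 81^2 = 6561 ≡ 543 (mod 1003)
3^16 ≡ 543^2 = 294849 ≡ 970 (mod 1003)
3^32 ≡ 970^2 = 940900 ≡ 86 (mod 1003)
3^64 ≡ 86^2 = 7396 ≡ 375 (mod 1003)
3^128 ≡ 375^2 = 140625 ≡ 205 (mod 1003)
3^256 ≡ 205^2 = 42025 ≡ 902 (mod 1003)
501 = 256 + 128 + 64 + 32 + 16 + 4 + 1 in binary powers of 2.
So 3^501 ≡ 902 · 205 · 375 · 86 · 970 · 81 · 3 ≡ 838 (mod 1003).
Squaring chain: 838; never reaches −1, so base 3 is a Miller–Rabin witness that 1003 is composite.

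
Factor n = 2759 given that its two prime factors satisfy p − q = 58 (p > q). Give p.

Since p = q + 58, we have 2759 = q(q + 58), so q² + 58q − 2759 = 0.
Discriminant: 58² + 4·2759 = 3364 + 11036 = 14400; √14400 = 120.
q = (−58 + 120)/2 = 31, and p = q + 58 = 89.
Check: 31 · 89 = 2759.

89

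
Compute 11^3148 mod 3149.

11^1 ≡ 11 (mod 3149)
11^2 ≡ 11^2 = 121 ≡ 121 (mod 3149)
11^4 ≡ 121^2 = 14641 ≡ 2045 (mod 3149)
11^8 ≡ 2045^2 = 4182025 ≡ 153 (mod 3149)
11^16 ≡ 153^2 = 23409 ≡ 1366 (mod 3149)
11^32 ≡ 1366^2 = 1865956 ≡ 1748 (mod 3149)
11^64 ≡ 1748^2 = 3055504 ≡ 974 (mod 3149)
11^128 ≡ 974^2 = 948676 ≡ 827 (mod 3149)
11^256 ≡ 827^2 = 683929 ≡ 596 (mod 3149)
11^512 ≡ 596^2 = 355216 ≡ 2528 (mod 3149)
11^1024 ≡ 2528^2 = 6390784 ≡ 1463 (mod 3149)
11^2048 ≡ 1463^2 = 2140369 ≡ 2198 (mod 3149)
3148 = 2048 + 1024 + 64 + 8 + 4 in binary powers of 2.
So 11^3148 ≡ 2198 · 1463 · 974 · 153 · 2045 ≡ 1529 (mod 3149).
Since 1529 ≠ 1, base 11 is a Fermat witness: 3149 is composite.

1529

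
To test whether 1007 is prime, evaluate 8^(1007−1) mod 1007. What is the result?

8^1 ≡ 8 (mod 1007)
8^2 ≡ 8^2 = 64 ≡ 64 (mod 1007)
8^4 ≡ 64^2 = 4096 ≡ 68 (mod 1007)
8^8 ≡ 68^2 = 4624 ≡ 596 (mod 1007)
8^16 ≡ 596^2 = 355216 ≡ 752 (mod 1007)
8^32 ≡ 752^2 = 565504 ≡ 577 (mod 1007)
8^64 ≡ 577^2 = 332929 ≡ 619 (mod 1007)
8^128 ≡ 619^2 = 383161 ≡ 501 (mod 1007)
8^256 ≡ 501^2 = 251001 ≡ 258 (mod 1007)
8^512 ≡ 258^2 = 66564 ≡ 102 (mod 1007)
1006 = 512 + 256 + 128 + 64 + 32 + 8 + 4 + 2 in binary powers of 2.
So 8^1006 ≡ 102 · 258 · 501 · 619 · 577 · 596 · 68 · 64 ≡ 163 (mod 1007).
Since 163 ≠ 1, base 8 is a Fermat witness: 1007 is composite.

163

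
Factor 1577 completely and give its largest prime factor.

83

1577 = 19 · 83
83 is prime.
So 1577 = 19 · 83; the largest prime factor is 83.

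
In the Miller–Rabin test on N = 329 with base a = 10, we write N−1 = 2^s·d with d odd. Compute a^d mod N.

138

329 − 1 = 328 = 2^3 · 41, so d = 41.
10^1 ≡ 10 (mod 329)
10^2 ≡ 10^2 = 100 ≡ 100 (mod 329)
10^4 ≡ 100^2 = 10000 ≡ 130 (mod 329)
10^8 ≡ 130^2 = 16900 ≡ 121 (mod 329)
10^16 ≡ 121^2 = 14641 ≡ 165 (mod 329)
10^32 ≡ 165^2 = 27225 ≡ 247 (mod 329)
41 = 32 + 8 + 1 in binary powers of 2.
So 10^41 ≡ 247 · 121 · 10 ≡ 138 (mod 329).
Squaring chain: 138 → 291 → 128; never reaches −1, so base 10 is a Miller–Rabin witness that 329 is composite.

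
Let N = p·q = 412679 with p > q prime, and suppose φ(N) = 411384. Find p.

φ(n) = (p−1)(q−1) = n − (p+q) + 1, so p + q = 412679 − 411384 + 1 = 1296.
p and q are the roots of t² − 1296t + 412679 = 0.
Discriminant: 1296² − 4·412679 = 1679616 − 1650716 = 28900; √28900 = 170.
q = (1296 − 170)/2 = 563, p = (1296 + 170)/2 = 733.
Check: 563 · 733 = 412679.

733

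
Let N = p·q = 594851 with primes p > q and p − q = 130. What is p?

Since p = q + 130, we have 594851 = q(q + 130), so q² + 130q − 594851 = 0.
Discriminant: 130² + 4·594851 = 16900 + 2379404 = 2396304; √2396304 = 1548.
q = (−130 + 1548)/2 = 709, and p = q + 130 = 839.
Check: 709 · 839 = 594851.

839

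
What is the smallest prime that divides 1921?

17

1921 is odd.
Digit sum 13, not divisible by 3.
Ends in 1: not divisible by 5.
7: 1921 = 7·274 + 3
11: 1921 = 11·174 + 7
13: 1921 = 13·147 + 10
17: 1921 = 17·113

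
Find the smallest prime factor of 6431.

59

6431 is odd.
Digit sum 14, not divisible by 3.
Ends in 1: not divisible by 5.
7: 6431 = 7·918 + 5
11: 6431 = 11·584 + 7
13: 6431 = 13·494 + 9
17: 6431 = 17·378 + 5
19: 6431 = 19·338 + 9
23: 6431 = 23·279 + 14
29: 6431 = 29·221 + 22
31: 6431 = 31·207 + 14
37: 6431 = 37·173 + 30
41: 6431 = 41·156 + 35
43: 6431 = 43·149 + 24
47: 6431 = 47·136 + 39
53: 6431 = 53·121 + 18
59: 6431 = 59·109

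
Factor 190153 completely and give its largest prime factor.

190153 = 29 · 6557
6557 = 79 · 83
83 is prime.
So 190153 = 29 · 79 · 83; the largest prime factor is 83.

83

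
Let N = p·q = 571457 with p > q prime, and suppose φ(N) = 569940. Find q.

φ(n) = (p−1)(q−1) = n − (p+q) + 1, so p + q = 571457 − 569940 + 1 = 1518.
p and q are the roots of t² − 1518t + 571457 = 0.
Discriminant: 1518² − 4·571457 = 2304324 − 2285828 = 18496; √18496 = 136.
q = (1518 − 136)/2 = 691, p = (1518 + 136)/2 = 827.
Check: 691 · 827 = 571457.

691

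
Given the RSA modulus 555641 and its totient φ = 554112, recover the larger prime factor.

937

φ(n) = (p−1)(q−1) = n − (p+q) + 1, so p + q = 555641 − 554112 + 1 = 1530.
p and q are the roots of t² − 1530t + 555641 = 0.
Discriminant: 1530² − 4·555641 = 2340900 − 2222564 = 118336; √118336 = 344.
q = (1530 − 344)/2 = 593, p = (1530 + 344)/2 = 937.
Check: 593 · 937 = 555641.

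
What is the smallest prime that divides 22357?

79

22357 is odd.
Digit sum 19, not divisible by 3.
Ends in 7: not divisible by 5.
7: 22357 = 7·3193 + 6
11: 22357 = 11·2032 + 5
13: 22357 = 13·1719 + 10
17: 22357 = 17·1315 + 2
19: 22357 = 19·1176 + 13
23: 22357 = 23·972 + 1
29: 22357 = 29·770 + 27
31: 22357 = 31·721 + 6
37: 22357 = 37·604 + 9
41: 22357 = 41·545 + 12
43: 22357 = 43·519 + 40
47: 22357 = 47·475 + 32
53: 22357 = 53·421 + 44
59: 22357 = 59·378 + 55
61: 22357 = 61·366 + 31
67: 22357 = 67·333 + 46
71: 22357 = 71·314 + 63
73: 22357 = 73·306 + 19
79: 22357 = 79·283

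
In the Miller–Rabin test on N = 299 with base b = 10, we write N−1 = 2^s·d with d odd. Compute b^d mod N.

17

299 − 1 = 298 = 2^1 · 149, so d = 149.
10^1 ≡ 10 (mod 299)
10^2 ≡ 10^2 = 100 ≡ 100 (mod 299)
10^4 ≡ 100^2 = 10000 ≡ 133 (mod 299)
10^8 ≡ 133^2 = 17689 ≡ 48 (mod 299)
10^16 ≡ 48^2 = 2304 ≡ 211 (mod 299)
10^32 ≡ 211^2 = 44521 ≡ 269 (mod 299)
10^64 ≡ 269^2 = 72361 ≡ 3 (mod 299)
10^128 ≡ 3^2 = 9 ≡ 9 (mod 299)
149 = 128 + 16 + 4 + 1 in binary powers of 2.
So 10^149 ≡ 9 · 211 · 133 · 10 ≡ 17 (mod 299).
Squaring chain: 17; never reaches −1, so base 10 is a Miller–Rabin witness that 299 is composite.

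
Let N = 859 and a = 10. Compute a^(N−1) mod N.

10^1 ≡ 10 (mod 859)
10^2 ≡ 10^2 = 100 ≡ 100 (mod 859)
10^4 ≡ 100^2 = 10000 ≡ 551 (mod 859)
10^8 ≡ 551^2 = 303601 ≡ 374 (mod 859)
10^16 ≡ 374^2 = 139876 ≡ 718 (mod 859)
10^32 ≡ 718^2 = 515524 ≡ 124 (mod 859)
10^64 ≡ 124^2 = 15376 ≡ 773 (mod 859)
10^128 ≡ 773^2 = 597529 ≡ 524 (mod 859)
10^256 ≡ 524^2 = 274576 ≡ 555 (mod 859)
10^512 ≡ 555^2 = 308025 ≡ 503 (mod 859)
858 = 512 + 256 + 64 + 16 + 8 + 2 in binary powers of 2.
So 10^858 ≡ 503 · 555 · 773 · 718 · 374 · 100 ≡ 1 (mod 859).
Since the result is 1, base 10 gives no evidence that 859 is composite.

1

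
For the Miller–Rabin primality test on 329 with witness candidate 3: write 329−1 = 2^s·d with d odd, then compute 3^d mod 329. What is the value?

329 − 1 = 328 = 2^3 · 41, so d = 41.
3^1 ≡ 3 (mod 329)
3^2 ≡ 3^2 = 9 ≡ 9 (mod 329)
3^4 ≡ 9^2 = 81 ≡ 81 (mod 329)
3^8 ≡ 81^2 = 6561 ≡ 310 (mod 329)
3^16 ≡ 310^2 = 96100 ≡ 32 (mod 329)
3^32 ≡ 32^2 = 1024 ≡ 37 (mod 329)
41 = 32 + 8 + 1 in binary powers of 2.
So 3^41 ≡ 37 · 310 · 3 ≡ 194 (mod 329).
Squaring chain: 194 → 130 → 121; never reaches −1, so base 3 is a Miller–Rabin witness that 329 is composite.

194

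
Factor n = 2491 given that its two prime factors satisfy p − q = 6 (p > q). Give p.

53

Since p = q + 6, we have 2491 = q(q + 6), so q² + 6q − 2491 = 0.
Discriminant: 6² + 4·2491 = 36 + 9964 = 10000; √10000 = 100.
q = (−6 + 100)/2 = 47, and p = q + 6 = 53.
Check: 47 · 53 = 2491.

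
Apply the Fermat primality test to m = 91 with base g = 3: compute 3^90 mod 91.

1

3^1 ≡ 3 (mod 91)
3^2 ≡ 3^2 = 9 ≡ 9 (mod 91)
3^4 ≡ 9^2 = 81 ≡ 81 (mod 91)
3^8 ≡ 81^2 = 6561 ≡ 9 (mod 91)
3^16 ≡ 9^2 = 81 ≡ 81 (mod 91)
3^32 ≡ 81^2 = 6561 ≡ 9 (mod 91)
3^64 ≡ 9^2 = 81 ≡ 81 (mod 91)
90 = 64 + 16 + 8 + 2 in binary powers of 2.
So 3^90 ≡ 81 · 81 · 9 · 9 ≡ 1 (mod 91).
Since the result is 1, base 3 gives no evidence that 91 is composite.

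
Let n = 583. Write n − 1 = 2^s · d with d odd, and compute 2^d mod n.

583 − 1 = 582 = 2^1 · 291, so d = 291.
2^1 ≡ 2 (mod 583)
2^2 ≡ 2^2 = 4 ≡ 4 (mod 583)
2^4 ≡ 4^2 = 16 ≡ 16 (mod 583)
2^8 ≡ 16^2 = 256 ≡ 256 (mod 583)
2^16 ≡ 256^2 = 65536 ≡ 240 (mod 583)
2^32 ≡ 240^2 = 57600 ≡ 466 (mod 583)
2^64 ≡ 466^2 = 217156 ≡ 280 (mod 583)
2^128 ≡ 280^2 = 78400 ≡ 278 (mod 583)
2^256 ≡ 278^2 = 77284 ≡ 328 (mod 583)
291 = 256 + 32 + 2 + 1 in binary powers of 2.
So 2^291 ≡ 328 · 466 · 4 · 2 ≡ 233 (mod 583).
Squaring chain: 233; never reaches −1, so base 2 is a Miller–Rabin witness that 583 is composite.

233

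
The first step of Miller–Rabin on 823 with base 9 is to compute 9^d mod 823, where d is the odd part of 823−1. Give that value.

823 − 1 = 822 = 2^1 · 411, so d = 411.
9^1 ≡ 9 (mod 823)
9^2 ≡ 9^2 = 81 ≡ 81 (mod 823)
9^4 ≡ 81^2 = 6561 ≡ 800 (mod 823)
9^8 ≡ 800^2 = 640000 ≡ 529 (mod 823)
9^16 ≡ 529^2 = 279841 ≡ 21 (mod 823)
9^32 ≡ 21^2 = 441 ≡ 441 (mod 823)
9^64 ≡ 441^2 = 194481 ≡ 253 (mod 823)
9^128 ≡ 253^2 = 64009 ≡ 638 (mod 823)
9^256 ≡ 638^2 = 407044 ≡ 482 (mod 823)
411 = 256 + 128 + 16 + 8 + 2 + 1 in binary powers of 2.
So 9^411 ≡ 482 · 638 · 21 · 529 · 81 · 9 ≡ 1 (mod 823).
Since 9^d ≡ 1 (mod 823), base 9 does not prove 823 composite.

1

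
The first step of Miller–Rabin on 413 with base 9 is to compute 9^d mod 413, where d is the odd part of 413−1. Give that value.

86

413 − 1 = 412 = 2^2 · 103, so d = 103.
9^1 ≡ 9 (mod 413)
9^2 ≡ 9^2 = 81 ≡ 81 (mod 413)
9^4 ≡ 81^2 = 6561 ≡ 366 (mod 413)
9^8 ≡ 366^2 = 133956 ≡ 144 (mod 413)
9^16 ≡ 144^2 = 20736 ≡ 86 (mod 413)
9^32 ≡ 86^2 = 7396 ≡ 375 (mod 413)
9^64 ≡ 375^2 = 140625 ≡ 205 (mod 413)
103 = 64 + 32 + 4 + 2 + 1 in binary powers of 2.
So 9^103 ≡ 205 · 375 · 366 · 81 · 9 ≡ 86 (mod 413).
Squaring chain: 86 → 375; never reaches −1, so base 9 is a Miller–Rabin witness that 413 is composite.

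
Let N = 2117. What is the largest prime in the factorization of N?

73

2117 = 29 · 73
73 is prime.
So 2117 = 29 · 73; the largest prime factor is 73.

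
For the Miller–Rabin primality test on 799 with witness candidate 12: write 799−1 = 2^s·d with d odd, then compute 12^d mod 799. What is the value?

799 − 1 = 798 = 2^1 · 399, so d = 399.
12^1 ≡ 12 (mod 799)
12^2 ≡ 12^2 = 144 ≡ 144 (mod 799)
12^4 ≡ 144^2 = 20736 ≡ 761 (mod 799)
12^8 ≡ 761^2 = 579121 ≡ 645 (mod 799)
12^16 ≡ 645^2 = 416025 ≡ 545 (mod 799)
12^32 ≡ 545^2 = 297025 ≡ 596 (mod 799)
12^64 ≡ 596^2 = 355216 ≡ 460 (mod 799)
12^128 ≡ 460^2 = 211600 ≡ 664 (mod 799)
12^256 ≡ 664^2 = 440896 ≡ 647 (mod 799)
399 = 256 + 128 + 8 + 4 + 2 + 1 in binary powers of 2.
So 12^399 ≡ 647 · 664 · 645 · 761 · 144 · 12 ≡ 316 (mod 799).
Squaring chain: 316; never reaches −1, so base 12 is a Miller–Rabin witness that 799 is composite.

316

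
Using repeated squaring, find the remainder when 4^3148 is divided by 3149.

4^1 ≡ 4 (mod 3149)
4^2 ≡ 4^2 = 16 ≡ 16 (mod 3149)
4^4 ≡ 16^2 = 256 ≡ 256 (mod 3149)
4^8 ≡ 256^2 = 65536 ≡ 2556 (mod 3149)
4^16 ≡ 2556^2 = 6533136 ≡ 2110 (mod 3149)
4^32 ≡ 2110^2 = 4452100 ≡ 2563 (mod 3149)
4^64 ≡ 2563^2 = 6568969 ≡ 155 (mod 3149)
4^128 ≡ 155^2 = 24025 ≡ 1982 (mod 3149)
4^256 ≡ 1982^2 = 3928324 ≡ 1521 (mod 3149)
4^512 ≡ 1521^2 = 2313441 ≡ 2075 (mod 3149)
4^1024 ≡ 2075^2 = 4305625 ≡ 942 (mod 3149)
4^2048 ≡ 942^2 = 887364 ≡ 2495 (mod 3149)
3148 = 2048 + 1024 + 64 + 8 + 4 in binary powers of 2.
So 4^3148 ≡ 2495 · 942 · 155 · 2556 · 256 ≡ 3138 (mod 3149).
Since 3138 ≠ 1, base 4 is a Fermat witness: 3149 is composite.

3138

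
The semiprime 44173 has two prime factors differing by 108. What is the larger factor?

Since p = q + 108, we have 44173 = q(q + 108), so q² + 108q − 44173 = 0.
Discriminant: 108² + 4·44173 = 11664 + 176692 = 188356; √188356 = 434.
q = (−108 + 434)/2 = 163, and p = q + 108 = 271.
Check: 163 · 271 = 44173.

271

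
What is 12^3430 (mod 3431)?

3326

12^1 ≡ 12 (mod 3431)
12^2 ≡ 12^2 = 144 ≡ 144 (mod 3431)
12^4 ≡ 144^2 = 20736 ≡ 150 (mod 3431)
12^8 ≡ 150^2 = 22500 ≡ 1914 (mod 3431)
12^16 ≡ 1914^2 = 3663396 ≡ 2519 (mod 3431)
12^32 ≡ 2519^2 = 6345361 ≡ 1442 (mod 3431)
12^64 ≡ 1442^2 = 2079364 ≡ 178 (mod 3431)
12^128 ≡ 178^2 = 31684 ≡ 805 (mod 3431)
12^256 ≡ 805^2 = 648025 ≡ 2997 (mod 3431)
12^512 ≡ 2997^2 = 8982009 ≡ 3082 (mod 3431)
12^1024 ≡ 3082^2 = 9498724 ≡ 1716 (mod 3431)
12^2048 ≡ 1716^2 = 2944656 ≡ 858 (mod 3431)
3430 = 2048 + 1024 + 256 + 64 + 32 + 4 + 2 in binary powers of 2.
So 12^3430 ≡ 858 · 1716 · 2997 · 178 · 1442 · 150 · 144 ≡ 3326 (mod 3431).
Since 3326 ≠ 1, base 12 is a Fermat witness: 3431 is composite.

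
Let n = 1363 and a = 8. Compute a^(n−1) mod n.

8^1 ≡ 8 (mod 1363)
8^2 ≡ 8^2 = 64 ≡ 64 (mod 1363)
8^4 ≡ 64^2 = 4096 ≡ 7 (mod 1363)
8^8 ≡ 7^2 = 49 ≡ 49 (mod 1363)
8^16 ≡ 49^2 = 2401 ≡ 1038 (mod 1363)
8^32 ≡ 1038^2 = 1077444 ≡ 674 (mod 1363)
8^64 ≡ 674^2 = 454276 ≡ 397 (mod 1363)
8^128 ≡ 397^2 = 157609 ≡ 864 (mod 1363)
8^256 ≡ 864^2 = 746496 ≡ 935 (mod 1363)
8^512 ≡ 935^2 = 874225 ≡ 542 (mod 1363)
8^1024 ≡ 542^2 = 293764 ≡ 719 (mod 1363)
1362 = 1024 + 256 + 64 + 16 + 2 in binary powers of 2.
So 8^1362 ≡ 719 · 935 · 397 · 1038 · 64 ≡ 573 (mod 1363).
Since 573 ≠ 1, base 8 is a Fermat witness: 1363 is composite.

573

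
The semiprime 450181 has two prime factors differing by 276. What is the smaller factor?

Since p = q + 276, we have 450181 = q(q + 276), so q² + 276q − 450181 = 0.
Discriminant: 276² + 4·450181 = 76176 + 1800724 = 1876900; √1876900 = 1370.
q = (−276 + 1370)/2 = 547, and p = q + 276 = 823.
Check: 547 · 823 = 450181.

547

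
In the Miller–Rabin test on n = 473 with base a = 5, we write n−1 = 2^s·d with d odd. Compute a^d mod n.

372

473 − 1 = 472 = 2^3 · 59, so d = 59.
5^1 ≡ 5 (mod 473)
5^2 ≡ 5^2 = 25 ≡ 25 (mod 473)
5^4 ≡ 25^2 = 625 ≡ 152 (mod 473)
5^8 ≡ 152^2 = 23104 ≡ 400 (mod 473)
5^16 ≡ 400^2 = 160000 ≡ 126 (mod 473)
5^32 ≡ 126^2 = 15876 ≡ 267 (mod 473)
59 = 32 + 16 + 8 + 2 + 1 in binary powers of 2.
So 5^59 ≡ 267 · 126 · 400 · 25 · 5 ≡ 372 (mod 473).
Squaring chain: 372 → 268 → 401; never reaches −1, so base 5 is a Miller–Rabin witness that 473 is composite.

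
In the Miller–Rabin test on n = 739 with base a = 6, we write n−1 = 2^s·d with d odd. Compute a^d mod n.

1

739 − 1 = 738 = 2^1 · 369, so d = 369.
6^1 ≡ 6 (mod 739)
6^2 ≡ 6^2 = 36 ≡ 36 (mod 739)
6^4 ≡ 36^2 = 1296 ≡ 557 (mod 739)
6^8 ≡ 557^2 = 310249 ≡ 608 (mod 739)
6^16 ≡ 608^2 = 369664 ≡ 164 (mod 739)
6^32 ≡ 164^2 = 26896 ≡ 292 (mod 739)
6^64 ≡ 292^2 = 85264 ≡ 279 (mod 739)
6^128 ≡ 279^2 = 77841 ≡ 246 (mod 739)
6^256 ≡ 246^2 = 60516 ≡ 657 (mod 739)
369 = 256 + 64 + 32 + 16 + 1 in binary powers of 2.
So 6^369 ≡ 657 · 279 · 292 · 164 · 6 ≡ 1 (mod 739).
Since 6^d ≡ 1 (mod 739), base 6 does not prove 739 composite.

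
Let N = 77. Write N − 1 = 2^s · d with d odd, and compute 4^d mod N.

25

77 − 1 = 76 = 2^2 · 19, so d = 19.
4^1 ≡ 4 (mod 77)
4^2 ≡ 4^2 = 16 ≡ 16 (mod 77)
4^4 ≡ 16^2 = 256 ≡ 25 (mod 77)
4^8 ≡ 25^2 = 625 ≡ 9 (mod 77)
4^16 ≡ 9^2 = 81 ≡ 4 (mod 77)
19 = 16 + 2 + 1 in binary powers of 2.
So 4^19 ≡ 4 · 16 · 4 ≡ 25 (mod 77).
Squaring chain: 25 → 9; never reaches −1, so base 4 is a Miller–Rabin witness that 77 is composite.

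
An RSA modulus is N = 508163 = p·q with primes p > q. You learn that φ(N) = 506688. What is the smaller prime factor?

547

φ(n) = (p−1)(q−1) = n − (p+q) + 1, so p + q = 508163 − 506688 + 1 = 1476.
p and q are the roots of t² − 1476t + 508163 = 0.
Discriminant: 1476² − 4·508163 = 2178576 − 2032652 = 145924; √145924 = 382.
q = (1476 − 382)/2 = 547, p = (1476 + 382)/2 = 929.
Check: 547 · 929 = 508163.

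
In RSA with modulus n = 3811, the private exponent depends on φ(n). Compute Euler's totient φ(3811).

3672

Factor: 3811 = 37 · 103.
φ(3811) = (37−1) · (103−1) = 36 · 102 = 3672.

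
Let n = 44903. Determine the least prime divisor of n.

44903 is odd.
Digit sum 20, not divisible by 3.
Ends in 3: not divisible by 5.
7: 44903 = 7·6414 + 5
11: 44903 = 11·4082 + 1
13: 44903 = 13·3454 + 1
17: 44903 = 17·2641 + 6
19: 44903 = 19·2363 + 6
23: 44903 = 23·1952 + 7
29: 44903 = 29·1548 + 11
31: 44903 = 31·1448 + 15
37: 44903 = 37·1213 + 22
41: 44903 = 41·1095 + 8
43: 44903 = 43·1044 + 11
47: 44903 = 47·955 + 18
53: 44903 = 53·847 + 12
59: 44903 = 59·761 + 4
61: 44903 = 61·736 + 7
67: 44903 = 67·670 + 13
71: 44903 = 71·632 + 31
73: 44903 = 73·615 + 8
79: 44903 = 79·568 + 31
83: 44903 = 83·541

83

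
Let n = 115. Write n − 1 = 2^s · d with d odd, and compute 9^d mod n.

115 − 1 = 114 = 2^1 · 57, so d = 57.
9^1 ≡ 9 (mod 115)
9^2 ≡ 9^2 = 81 ≡ 81 (mod 115)
9^4 ≡ 81^2 = 6561 ≡ 6 (mod 115)
9^8 ≡ 6^2 = 36 ≡ 36 (mod 115)
9^16 ≡ 36^2 = 1296 ≡ 31 (mod 115)
9^32 ≡ 31^2 = 961 ≡ 41 (mod 115)
57 = 32 + 16 + 8 + 1 in binary powers of 2.
So 9^57 ≡ 41 · 31 · 36 · 9 ≡ 104 (mod 115).
Squaring chain: 104; never reaches −1, so base 9 is a Miller–Rabin witness that 115 is composite.

104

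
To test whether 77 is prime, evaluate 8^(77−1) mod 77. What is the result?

8^1 ≡ 8 (mod 77)
8^2 ≡ 8^2 = 64 ≡ 64 (mod 77)
8^4 ≡ 64^2 = 4096 ≡ 15 (mod 77)
8^8 ≡ 15^2 = 225 ≡ 71 (mod 77)
8^16 ≡ 71^2 = 5041 ≡ 36 (mod 77)
8^32 ≡ 36^2 = 1296 ≡ 64 (mod 77)
8^64 ≡ 64^2 = 4096 ≡ 15 (mod 77)
76 = 64 + 8 + 4 in binary powers of 2.
So 8^76 ≡ 15 · 71 · 15 ≡ 36 (mod 77).
Since 36 ≠ 1, base 8 is a Fermat witness: 77 is composite.

36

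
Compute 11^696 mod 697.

543

11^1 ≡ 11 (mod 697)
11^2 ≡ 11^2 = 121 ≡ 121 (mod 697)
11^4 ≡ 121^2 = 14641 ≡ 4 (mod 697)
11^8 ≡ 4^2 = 16 ≡ 16 (mod 697)
11^16 ≡ 16^2 = 256 ≡ 256 (mod 697)
11^32 ≡ 256^2 = 65536 ≡ 18 (mod 697)
11^64 ≡ 18^2 = 324 ≡ 324 (mod 697)
11^128 ≡ 324^2 = 104976 ≡ 426 (mod 697)
11^256 ≡ 426^2 = 181476 ≡ 256 (mod 697)
11^512 ≡ 256^2 = 65536 ≡ 18 (mod 697)
696 = 512 + 128 + 32 + 16 + 8 in binary powers of 2.
So 11^696 ≡ 18 · 426 · 18 · 256 · 16 ≡ 543 (mod 697).
Since 543 ≠ 1, base 11 is a Fermat witness: 697 is composite.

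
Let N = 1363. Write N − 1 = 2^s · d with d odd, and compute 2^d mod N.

1363 − 1 = 1362 = 2^1 · 681, so d = 681.
2^1 ≡ 2 (mod 1363)
2^2 ≡ 2^2 = 4 ≡ 4 (mod 1363)
2^4 ≡ 4^2 = 16 ≡ 16 (mod 1363)
2^8 ≡ 16^2 = 256 ≡ 256 (mod 1363)
2^16 ≡ 256^2 = 65536 ≡ 112 (mod 1363)
2^32 ≡ 112^2 = 12544 ≡ 277 (mod 1363)
2^64 ≡ 277^2 = 76729 ≡ 401 (mod 1363)
2^128 ≡ 401^2 = 160801 ≡ 1330 (mod 1363)
2^256 ≡ 1330^2 = 1768900 ≡ 1089 (mod 1363)
2^512 ≡ 1089^2 = 1185921 ≡ 111 (mod 1363)
681 = 512 + 128 + 32 + 8 + 1 in binary powers of 2.
So 2^681 ≡ 111 · 1330 · 277 · 256 · 2 ≡ 686 (mod 1363).
Squaring chain: 686; never reaches −1, so base 2 is a Miller–Rabin witness that 1363 is composite.

686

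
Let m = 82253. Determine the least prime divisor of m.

82253 is odd.
Digit sum 20, not divisible by 3.
Ends in 3: not divisible by 5.
7: 82253 = 7·11750 + 3
11: 82253 = 11·7477 + 6
13: 82253 = 13·6327 + 2
17: 82253 = 17·4838 + 7
19: 82253 = 19·4329 + 2
23: 82253 = 23·3576 + 5
29: 82253 = 29·2836 + 9
31: 82253 = 31·2653 + 10
37: 82253 = 37·2223 + 2
41: 82253 = 41·2006 + 7
43: 82253 = 43·1912 + 37
47: 82253 = 47·1750 + 3
53: 82253 = 53·1551 + 50
59: 82253 = 59·1394 + 7
61: 82253 = 61·1348 + 25
67: 82253 = 67·1227 + 44
71: 82253 = 71·1158 + 35
73: 82253 = 73·1126 + 55
79: 82253 = 79·1041 + 14
83: 82253 = 83·991

83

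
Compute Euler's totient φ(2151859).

Factor: 2151859 = 113 · 137 · 139.
φ(2151859) = (113−1) · (137−1) · (139−1) = 112 · 136 · 138 = 2102016.

2102016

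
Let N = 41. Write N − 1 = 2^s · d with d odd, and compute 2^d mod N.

32

41 − 1 = 40 = 2^3 · 5, so d = 5.
2^1 ≡ 2 (mod 41)
2^2 ≡ 2^2 = 4 ≡ 4 (mod 41)
2^4 ≡ 4^2 = 16 ≡ 16 (mod 41)
5 = 4 + 1 in binary powers of 2.
So 2^5 ≡ 16 · 2 ≡ 32 (mod 41).
Squaring chain: 32 → 40 → 1; reaches −1, so base 2 does not prove 41 composite.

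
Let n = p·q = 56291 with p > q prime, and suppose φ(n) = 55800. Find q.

181

φ(n) = (p−1)(q−1) = n − (p+q) + 1, so p + q = 56291 − 55800 + 1 = 492.
p and q are the roots of t² − 492t + 56291 = 0.
Discriminant: 492² − 4·56291 = 242064 − 225164 = 16900; √16900 = 130.
q = (492 − 130)/2 = 181, p = (492 + 130)/2 = 311.
Check: 181 · 311 = 56291.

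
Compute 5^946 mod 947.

5^1 ≡ 5 (mod 947)
5^2 ≡ 5^2 = 25 ≡ 25 (mod 947)
5^4 ≡ 25^2 = 625 ≡ 625 (mod 947)
5^8 ≡ 625^2 = 390625 ≡ 461 (mod 947)
5^16 ≡ 461^2 = 212521 ≡ 393 (mod 947)
5^32 ≡ 393^2 = 154449 ≡ 88 (mod 947)
5^64 ≡ 88^2 = 7744 ≡ 168 (mod 947)
5^128 ≡ 168^2 = 28224 ≡ 761 (mod 947)
5^256 ≡ 761^2 = 579121 ≡ 504 (mod 947)
5^512 ≡ 504^2 = 254016 ≡ 220 (mod 947)
946 = 512 + 256 + 128 + 32 + 16 + 2 in binary powers of 2.
So 5^946 ≡ 220 · 504 · 761 · 88 · 393 · 25 ≡ 1 (mod 947).
Since the result is 1, base 5 gives no evidence that 947 is composite.

1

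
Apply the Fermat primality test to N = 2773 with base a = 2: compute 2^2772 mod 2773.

1088

2^1 ≡ 2 (mod 2773)
2^2 ≡ 2^2 = 4 ≡ 4 (mod 2773)
2^4 ≡ 4^2 = 16 ≡ 16 (mod 2773)
2^8 ≡ 16^2 = 256 ≡ 256 (mod 2773)
2^16 ≡ 256^2 = 65536 ≡ 1757 (mod 2773)
2^32 ≡ 1757^2 = 3087049 ≡ 700 (mod 2773)
2^64 ≡ 700^2 = 490000 ≡ 1952 (mod 2773)
2^128 ≡ 1952^2 = 3810304 ≡ 202 (mod 2773)
2^256 ≡ 202^2 = 40804 ≡ 1982 (mod 2773)
2^512 ≡ 1982^2 = 3928324 ≡ 1756 (mod 2773)
2^1024 ≡ 1756^2 = 3083536 ≡ 2733 (mod 2773)
2^2048 ≡ 2733^2 = 7469289 ≡ 1600 (mod 2773)
2772 = 2048 + 512 + 128 + 64 + 16 + 4 in binary powers of 2.
So 2^2772 ≡ 1600 · 1756 · 202 · 1952 · 1757 · 16 ≡ 1088 (mod 2773).
Since 1088 ≠ 1, base 2 is a Fermat witness: 2773 is composite.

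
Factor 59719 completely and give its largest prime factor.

89

59719 = 11 · 5429
5429 = 61 · 89
89 is prime.
So 59719 = 11 · 61 · 89; the largest prime factor is 89.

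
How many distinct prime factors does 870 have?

870 = 2 · 435
435 = 3 · 145
145 = 5 · 29
870 = 2 · 3 · 5 · 29, which has 4 distinct prime factors.

4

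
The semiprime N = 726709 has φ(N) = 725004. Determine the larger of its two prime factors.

φ(n) = (p−1)(q−1) = n − (p+q) + 1, so p + q = 726709 − 725004 + 1 = 1706.
p and q are the roots of t² − 1706t + 726709 = 0.
Discriminant: 1706² − 4·726709 = 2910436 − 2906836 = 3600; √3600 = 60.
q = (1706 − 60)/2 = 823, p = (1706 + 60)/2 = 883.
Check: 823 · 883 = 726709.

883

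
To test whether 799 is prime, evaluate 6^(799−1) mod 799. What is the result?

247

6^1 ≡ 6 (mod 799)
6^2 ≡ 6^2 = 36 ≡ 36 (mod 799)
6^4 ≡ 36^2 = 1296 ≡ 497 (mod 799)
6^8 ≡ 497^2 = 247009 ≡ 118 (mod 799)
6^16 ≡ 118^2 = 13924 ≡ 341 (mod 799)
6^32 ≡ 341^2 = 116281 ≡ 426 (mod 799)
6^64 ≡ 426^2 = 181476 ≡ 103 (mod 799)
6^128 ≡ 103^2 = 10609 ≡ 222 (mod 799)
6^256 ≡ 222^2 = 49284 ≡ 545 (mod 799)
6^512 ≡ 545^2 = 297025 ≡ 596 (mod 799)
798 = 512 + 256 + 16 + 8 + 4 + 2 in binary powers of 2.
So 6^798 ≡ 596 · 545 · 341 · 118 · 497 · 36 ≡ 247 (mod 799).
Since 247 ≠ 1, base 6 is a Fermat witness: 799 is composite.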